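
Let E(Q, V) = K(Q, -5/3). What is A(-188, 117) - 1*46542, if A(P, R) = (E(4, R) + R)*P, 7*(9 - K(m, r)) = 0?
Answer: -70230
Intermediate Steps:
K(m, r) = 9 (K(m, r) = 9 - ⅐*0 = 9 + 0 = 9)
E(Q, V) = 9
A(P, R) = P*(9 + R) (A(P, R) = (9 + R)*P = P*(9 + R))
A(-188, 117) - 1*46542 = -188*(9 + 117) - 1*46542 = -188*126 - 46542 = -23688 - 46542 = -70230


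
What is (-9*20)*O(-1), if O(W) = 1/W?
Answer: 180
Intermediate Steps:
(-9*20)*O(-1) = -9*20/(-1) = -180*(-1) = 180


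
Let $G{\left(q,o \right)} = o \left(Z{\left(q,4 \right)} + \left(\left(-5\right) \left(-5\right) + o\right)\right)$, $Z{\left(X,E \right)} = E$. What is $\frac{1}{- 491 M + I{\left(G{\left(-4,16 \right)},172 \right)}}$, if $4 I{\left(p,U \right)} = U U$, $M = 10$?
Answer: $\frac{1}{2486} \approx 0.00040225$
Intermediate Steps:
$G{\left(q,o \right)} = o \left(29 + o\right)$ ($G{\left(q,o \right)} = o \left(4 + \left(\left(-5\right) \left(-5\right) + o\right)\right) = o \left(4 + \left(25 + o\right)\right) = o \left(29 + o\right)$)
$I{\left(p,U \right)} = \frac{U^{2}}{4}$ ($I{\left(p,U \right)} = \frac{U U}{4} = \frac{U^{2}}{4}$)
$\frac{1}{- 491 M + I{\left(G{\left(-4,16 \right)},172 \right)}} = \frac{1}{\left(-491\right) 10 + \frac{172^{2}}{4}} = \frac{1}{-4910 + \frac{1}{4} \cdot 29584} = \frac{1}{-4910 + 7396} = \frac{1}{2486}$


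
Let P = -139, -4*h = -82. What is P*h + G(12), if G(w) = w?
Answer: -5675/2 ≈ -2837.5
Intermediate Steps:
h = 41/2 (h = -¼*(-82) = 41/2 ≈ 20.500)
P*h + G(12) = -139*41/2 + 12 = -5699/2 + 12 = -5675/2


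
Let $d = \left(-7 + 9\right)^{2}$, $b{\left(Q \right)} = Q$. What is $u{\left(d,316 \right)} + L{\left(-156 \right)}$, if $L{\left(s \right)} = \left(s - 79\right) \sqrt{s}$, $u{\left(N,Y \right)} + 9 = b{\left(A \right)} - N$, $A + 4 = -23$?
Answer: $-40 - 470 i \sqrt{39} \approx -40.0 - 2935.1 i$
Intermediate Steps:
$A = -27$ ($A = -4 - 23 = -27$)
$d = 4$ ($d = 2^{2} = 4$)
$u{\left(N,Y \right)} = -36 - N$ ($u{\left(N,Y \right)} = -9 - \left(27 + N\right) = -36 - N$)
$L{\left(s \right)} = \sqrt{s} \left(-79 + s\right)$ ($L{\left(s \right)} = \left(-79 + s\right) \sqrt{s} = \sqrt{s} \left(-79 + s\right)$)
$u{\left(d,316 \right)} + L{\left(-156 \right)} = \left(-36 - 4\right) + \sqrt{-156} \left(-79 - 156\right) = \left(-36 - 4\right) + 2 i \sqrt{39} \left(-235\right) = -40 - 470 i \sqrt{39}$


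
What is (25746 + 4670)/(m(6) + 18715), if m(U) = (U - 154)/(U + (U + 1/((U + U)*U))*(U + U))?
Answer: 14265104/8776447 ≈ 1.6254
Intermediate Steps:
m(U) = (-154 + U)/(U + 2*U*(U + 1/(2*U²))) (m(U) = (-154 + U)/(U + (U + 1/(((2*U))*U))*(2*U)) = (-154 + U)/(U + (U + (1/(2*U))/U)*(2*U)) = (-154 + U)/(U + (U + 1/(2*U²))*(2*U)) = (-154 + U)/(U + 2*U*(U + 1/(2*U²))))
(25746 + 4670)/(m(6) + 18715) = (25746 + 4670)/(6*(-154 + 6)/(1 + 6² + 2*6³) + 18715) = 30416/(6*(-148)/(1 + 36 + 2*216) + 18715) = 30416/(6*(-148)/(1 + 36 + 432) + 18715) = 30416/(6*(-148)/469 + 18715) = 30416/(6*(1/469)*(-148) + 18715) = 30416/(-888/469 + 18715) = 30416/(8776447/469) = 30416*(469/8776447) = 14265104/8776447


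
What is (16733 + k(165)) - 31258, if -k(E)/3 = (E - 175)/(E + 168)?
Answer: -1612265/111 ≈ -14525.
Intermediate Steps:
k(E) = -3*(-175 + E)/(168 + E) (k(E) = -3*(E - 175)/(E + 168) = -3*(-175 + E)/(168 + E))
(16733 + k(165)) - 31258 = (16733 + 3*(175 - 1*165)/(168 + 165)) - 31258 = (16733 + 3*(175 - 165)/333) - 31258 = (16733 + 3*(1/333)*10) - 31258 = (16733 + 10/111) - 31258 = 1857373/111 - 31258 = -1612265/111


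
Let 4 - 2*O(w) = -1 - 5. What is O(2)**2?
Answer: 25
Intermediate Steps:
O(w) = 5 (O(w) = 2 - (-1 - 5)/2 = 2 - 1/2*(-6) = 2 + 3 = 5)
O(2)**2 = 5**2 = 25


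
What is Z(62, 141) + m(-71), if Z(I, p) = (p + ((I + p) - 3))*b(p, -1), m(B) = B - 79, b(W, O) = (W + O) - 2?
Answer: 46908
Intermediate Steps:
b(W, O) = -2 + O + W (b(W, O) = (O + W) - 2 = -2 + O + W)
m(B) = -79 + B
Z(I, p) = (-3 + p)*(-3 + I + 2*p) (Z(I, p) = (p + ((I + p) - 3))*(-2 - 1 + p) = (p + (-3 + I + p))*(-3 + p) = (-3 + I + 2*p)*(-3 + p) = (-3 + p)*(-3 + I + 2*p))
Z(62, 141) + m(-71) = (-3 + 141)*(-3 + 62 + 2*141) + (-79 - 71) = 138*(-3 + 62 + 282) - 150 = 138*341 - 150 = 47058 - 150 = 46908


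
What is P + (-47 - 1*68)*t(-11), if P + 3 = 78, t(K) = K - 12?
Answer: 2720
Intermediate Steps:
t(K) = -12 + K
P = 75 (P = -3 + 78 = 75)
P + (-47 - 1*68)*t(-11) = 75 + (-47 - 1*68)*(-12 - 11) = 75 + (-47 - 68)*(-23) = 75 - 115*(-23) = 75 + 2645 = 2720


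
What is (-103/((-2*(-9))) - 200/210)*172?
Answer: -72326/63 ≈ -1148.0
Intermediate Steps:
(-103/((-2*(-9))) - 200/210)*172 = (-103/18 - 200*1/210)*172 = (-103*1/18 - 20/21)*172 = (-103/18 - 20/21)*172 = -841/126*172 = -72326/63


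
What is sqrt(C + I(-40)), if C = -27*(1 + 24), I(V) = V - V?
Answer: 15*I*sqrt(3) ≈ 25.981*I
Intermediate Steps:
I(V) = 0
C = -675 (C = -27*25 = -675)
sqrt(C + I(-40)) = sqrt(-675 + 0) = sqrt(-675) = 15*I*sqrt(3)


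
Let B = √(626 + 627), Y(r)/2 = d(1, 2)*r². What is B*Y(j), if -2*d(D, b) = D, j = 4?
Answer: -16*√1253 ≈ -566.36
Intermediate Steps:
d(D, b) = -D/2
Y(r) = -r² (Y(r) = 2*((-½*1)*r²) = 2*(-r²/2) = -r²)
B = √1253 ≈ 35.398
B*Y(j) = √1253*(-1*4²) = √1253*(-1*16) = √1253*(-16) = -16*√1253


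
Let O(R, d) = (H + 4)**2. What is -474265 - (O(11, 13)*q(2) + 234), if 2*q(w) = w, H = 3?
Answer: -474548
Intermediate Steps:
q(w) = w/2
O(R, d) = 49 (O(R, d) = (3 + 4)**2 = 7**2 = 49)
-474265 - (O(11, 13)*q(2) + 234) = -474265 - (49*((1/2)*2) + 234) = -474265 - (49*1 + 234) = -474265 - (49 + 234) = -474265 - 1*283 = -474265 - 283 = -474548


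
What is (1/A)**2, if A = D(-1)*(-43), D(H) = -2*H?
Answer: 1/7396 ≈ 0.00013521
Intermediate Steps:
A = -86 (A = -2*(-1)*(-43) = 2*(-43) = -86)
(1/A)**2 = (1/(-86))**2 = (-1/86)**2 = 1/7396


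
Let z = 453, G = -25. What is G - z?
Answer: -478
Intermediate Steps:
G - z = -25 - 1*453 = -25 - 453 = -478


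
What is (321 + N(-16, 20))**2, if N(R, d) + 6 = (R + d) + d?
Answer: 114921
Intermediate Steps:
N(R, d) = -6 + R + 2*d (N(R, d) = -6 + ((R + d) + d) = -6 + (R + 2*d) = -6 + R + 2*d)
(321 + N(-16, 20))**2 = (321 + (-6 - 16 + 2*20))**2 = (321 + (-6 - 16 + 40))**2 = (321 + 18)**2 = 339**2 = 114921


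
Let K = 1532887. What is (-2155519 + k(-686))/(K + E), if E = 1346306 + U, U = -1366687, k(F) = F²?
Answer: -1684923/1512506 ≈ -1.1140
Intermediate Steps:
E = -20381 (E = 1346306 - 1366687 = -20381)
(-2155519 + k(-686))/(K + E) = (-2155519 + (-686)²)/(1532887 - 20381) = (-2155519 + 470596)/1512506 = -1684923*1/1512506 = -1684923/1512506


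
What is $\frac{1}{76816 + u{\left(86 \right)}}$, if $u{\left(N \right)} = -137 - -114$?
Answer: $\frac{1}{76793} \approx 1.3022 \cdot 10^{-5}$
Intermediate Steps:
$u{\left(N \right)} = -23$ ($u{\left(N \right)} = -137 + 114 = -23$)
$\frac{1}{76816 + u{\left(86 \right)}} = \frac{1}{76816 - 23} = \frac{1}{76793}$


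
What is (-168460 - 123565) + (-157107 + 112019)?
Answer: -337113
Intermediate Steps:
(-168460 - 123565) + (-157107 + 112019) = -292025 - 45088 = -337113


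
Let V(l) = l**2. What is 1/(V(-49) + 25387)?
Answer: 1/27788 ≈ 3.5987e-5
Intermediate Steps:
1/(V(-49) + 25387) = 1/((-49)**2 + 25387) = 1/(2401 + 25387) = 1/27788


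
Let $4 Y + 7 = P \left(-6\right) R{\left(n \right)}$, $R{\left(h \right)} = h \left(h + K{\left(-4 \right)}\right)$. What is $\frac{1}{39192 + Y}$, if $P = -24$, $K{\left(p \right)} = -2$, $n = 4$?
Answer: $\frac{4}{157913} \approx 2.533 \cdot 10^{-5}$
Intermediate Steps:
$R{\left(h \right)} = h \left(-2 + h\right)$ ($R{\left(h \right)} = h \left(h - 2\right) = h \left(-2 + h\right)$)
$Y = \frac{1145}{4}$ ($Y = - \frac{7}{4} + \frac{\left(-24\right) \left(-6\right) 4 \left(-2 + 4\right)}{4} = - \frac{7}{4} + \frac{144 \cdot 4 \cdot 2}{4} = - \frac{7}{4} + \frac{144 \cdot 8}{4} = - \frac{7}{4} + \frac{1}{4} \cdot 1152 = - \frac{7}{4} + 288 = \frac{1145}{4} \approx 286.25$)
$\frac{1}{39192 + Y} = \frac{1}{39192 + \frac{1145}{4}} = \frac{1}{\frac{157913}{4}} = \frac{4}{157913}$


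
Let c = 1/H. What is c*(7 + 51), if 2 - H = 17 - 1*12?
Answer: -58/3 ≈ -19.333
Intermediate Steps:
H = -3 (H = 2 - (17 - 1*12) = 2 - (17 - 12) = 2 - 1*5 = 2 - 5 = -3)
c = -⅓ (c = 1/(-3) = -⅓ ≈ -0.33333)
c*(7 + 51) = -(7 + 51)/3 = -⅓*58 = -58/3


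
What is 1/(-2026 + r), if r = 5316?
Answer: 1/3290 ≈ 0.00030395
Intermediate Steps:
1/(-2026 + r) = 1/(-2026 + 5316) = 1/3290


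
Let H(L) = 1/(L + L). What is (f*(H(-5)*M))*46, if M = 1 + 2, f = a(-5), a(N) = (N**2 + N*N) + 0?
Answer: -690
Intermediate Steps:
a(N) = 2*N**2 (a(N) = (N**2 + N**2) + 0 = 2*N**2 + 0 = 2*N**2)
f = 50 (f = 2*(-5)**2 = 2*25 = 50)
M = 3
H(L) = 1/(2*L)
(f*(H(-5)*M))*46 = (50*(((1/2)/(-5))*3))*46 = (50*(((1/2)*(-1/5))*3))*46 = (50*(-1/10*3))*46 = (50*(-3/10))*46 = -15*46 = -690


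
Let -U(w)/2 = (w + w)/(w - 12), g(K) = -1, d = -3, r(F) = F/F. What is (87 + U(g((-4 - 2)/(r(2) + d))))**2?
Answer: 1270129/169 ≈ 7515.6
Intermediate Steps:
r(F) = 1
U(w) = -4*w/(-12 + w) (U(w) = -2*(w + w)/(w - 12) = -2*2*w/(-12 + w) = -4*w/(-12 + w))
(87 + U(g((-4 - 2)/(r(2) + d))))**2 = (87 - 4*(-1)/(-12 - 1))**2 = (87 - 4*(-1)/(-13))**2 = (87 - 4*(-1)*(-1/13))**2 = (87 - 4/13)**2 = (1127/13)**2 = 1270129/169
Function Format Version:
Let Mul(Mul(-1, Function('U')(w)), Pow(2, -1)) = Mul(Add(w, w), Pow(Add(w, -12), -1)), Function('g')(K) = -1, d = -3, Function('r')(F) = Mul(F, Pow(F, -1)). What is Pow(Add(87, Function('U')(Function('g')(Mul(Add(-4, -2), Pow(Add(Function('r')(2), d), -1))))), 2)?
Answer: Rational(1270129, 169) ≈ 7515.6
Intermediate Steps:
Function('r')(F) = 1
Function('U')(w) = Mul(-4, w, Pow(Add(-12, w), -1)) (Function('U')(w) = Mul(-2, Mul(Add(w, w), Pow(Add(w, -12), -1))) = Mul(-2, Mul(Mul(2, w), Pow(Add(-12, w), -1))) = Mul(-2, Mul(2, w, Pow(Add(-12, w), -1))) = Mul(-4, w, Pow(Add(-12, w), -1)))
Pow(Add(87, Function('U')(Function('g')(Mul(Add(-4, -2), Pow(Add(Function('r')(2), d), -1))))), 2) = Pow(Add(87, Mul(-4, -1, Pow(Add(-12, -1), -1))), 2) = Pow(Add(87, Mul(-4, -1, Pow(-13, -1))), 2) = Pow(Add(87, Mul(-4, -1, Rational(-1, 13))), 2) = Pow(Add(87, Rational(-4, 13)), 2) = Pow(Rational(1127, 13), 2) = Rational(1270129, 169)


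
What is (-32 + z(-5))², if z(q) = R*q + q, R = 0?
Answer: 1369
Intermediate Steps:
z(q) = q (z(q) = 0*q + q = 0 + q = q)
(-32 + z(-5))² = (-32 - 5)² = (-37)² = 1369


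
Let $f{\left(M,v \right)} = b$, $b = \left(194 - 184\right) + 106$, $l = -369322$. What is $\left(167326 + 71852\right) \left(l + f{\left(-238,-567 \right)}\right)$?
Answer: $-88305952668$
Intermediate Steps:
$b = 116$ ($b = 10 + 106 = 116$)
$f{\left(M,v \right)} = 116$
$\left(167326 + 71852\right) \left(l + f{\left(-238,-567 \right)}\right) = \left(167326 + 71852\right) \left(-369322 + 116\right) = 239178 \left(-369206\right) = -88305952668$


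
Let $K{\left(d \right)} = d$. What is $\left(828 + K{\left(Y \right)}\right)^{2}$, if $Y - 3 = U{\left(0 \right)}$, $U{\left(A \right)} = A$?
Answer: $690561$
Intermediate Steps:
$Y = 3$ ($Y = 3 + 0 = 3$)
$\left(828 + K{\left(Y \right)}\right)^{2} = \left(828 + 3\right)^{2} = 831^{2} = 690561$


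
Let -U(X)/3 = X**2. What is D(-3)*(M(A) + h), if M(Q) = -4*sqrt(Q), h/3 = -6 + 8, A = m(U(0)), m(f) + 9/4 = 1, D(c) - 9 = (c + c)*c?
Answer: 162 - 54*I*sqrt(5) ≈ 162.0 - 120.75*I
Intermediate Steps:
U(X) = -3*X**2
D(c) = 9 + 2*c**2 (D(c) = 9 + (c + c)*c = 9 + (2*c)*c = 9 + 2*c**2)
m(f) = -5/4 (m(f) = -9/4 + 1 = -5/4)
A = -5/4 ≈ -1.2500
h = 6 (h = 3*(-6 + 8) = 3*2 = 6)
D(-3)*(M(A) + h) = (9 + 2*(-3)**2)*(-2*I*sqrt(5) + 6) = (9 + 2*9)*(-2*I*sqrt(5) + 6) = (9 + 18)*(-2*I*sqrt(5) + 6) = 27*(6 - 2*I*sqrt(5)) = 162 - 54*I*sqrt(5)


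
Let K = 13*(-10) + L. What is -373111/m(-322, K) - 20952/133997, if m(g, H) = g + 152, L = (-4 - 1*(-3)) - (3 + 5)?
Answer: 49992192827/22779490 ≈ 2194.6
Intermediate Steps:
L = -9 (L = (-4 + 3) - 1*8 = -1 - 8 = -9)
K = -139 (K = 13*(-10) - 9 = -130 - 9 = -139)
m(g, H) = 152 + g
-373111/m(-322, K) - 20952/133997 = -373111/(152 - 322) - 20952/133997 = -373111/(-170) - 20952*1/133997 = -373111*(-1/170) - 20952/133997 = 373111/170 - 20952/133997 = 49992192827/22779490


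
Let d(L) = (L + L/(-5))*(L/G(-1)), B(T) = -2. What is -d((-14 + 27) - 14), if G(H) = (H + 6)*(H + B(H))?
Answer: 4/75 ≈ 0.053333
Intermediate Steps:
G(H) = (-2 + H)*(6 + H) (G(H) = (H + 6)*(H - 2) = (6 + H)*(-2 + H) = (-2 + H)*(6 + H))
d(L) = -4*L²/75 (d(L) = (L + L/(-5))*(L/(-12 + (-1)² + 4*(-1))) = (L + L*(-⅕))*(L/(-12 + 1 - 4)) = (L - L/5)*(L/(-15)) = (4*L/5)*(L*(-1/15)) = (4*L/5)*(-L/15) = -4*L²/75)
-d((-14 + 27) - 14) = -(-4)*((-14 + 27) - 14)²/75 = -(-4)*(13 - 14)²/75 = -(-4)*(-1)²/75 = -(-4)/75 = -1*(-4/75) = 4/75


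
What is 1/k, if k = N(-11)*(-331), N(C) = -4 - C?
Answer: -1/2317 ≈ -0.00043159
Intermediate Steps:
k = -2317 (k = (-4 - 1*(-11))*(-331) = (-4 + 11)*(-331) = 7*(-331) = -2317)
1/k = 1/(-2317) = -1/2317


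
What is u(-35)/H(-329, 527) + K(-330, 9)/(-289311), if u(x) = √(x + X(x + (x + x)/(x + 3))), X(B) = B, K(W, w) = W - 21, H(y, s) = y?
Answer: 117/96437 - I*√1085/1316 ≈ 0.0012132 - 0.02503*I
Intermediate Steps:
K(W, w) = -21 + W
u(x) = √(2*x + 2*x/(3 + x)) (u(x) = √(x + (x + (x + x)/(x + 3))) = √(x + (x + (2*x)/(3 + x))) = √(x + (x + 2*x/(3 + x))) = √(2*x + 2*x/(3 + x)))
u(-35)/H(-329, 527) + K(-330, 9)/(-289311) = (√2*√(-35*(4 - 35)/(3 - 35)))/(-329) + (-21 - 330)/(-289311) = (√2*√(-35*(-31)/(-32)))*(-1/329) - 351*(-1/289311) = (√2*√(-35*(-1/32)*(-31)))*(-1/329) + 117/96437 = (√2*√(-1085/32))*(-1/329) + 117/96437 = (√2*(I*√2170/8))*(-1/329) + 117/96437 = (I*√1085/4)*(-1/329) + 117/96437 = -I*√1085/1316 + 117/96437 = 117/96437 - I*√1085/1316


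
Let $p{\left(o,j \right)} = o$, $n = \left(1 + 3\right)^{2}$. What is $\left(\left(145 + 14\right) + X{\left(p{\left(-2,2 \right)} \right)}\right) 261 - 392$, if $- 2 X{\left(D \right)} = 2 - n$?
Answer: $42934$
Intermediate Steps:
$n = 16$ ($n = 4^{2} = 16$)
$X{\left(D \right)} = 7$ ($X{\left(D \right)} = - \frac{2 - 16}{2} = \left(- \frac{1}{2}\right) \left(-14\right) = 7$)
$\left(\left(145 + 14\right) + X{\left(p{\left(-2,2 \right)} \right)}\right) 261 - 392 = \left(\left(145 + 14\right) + 7\right) 261 - 392 = \left(159 + 7\right) 261 - 392 = 166 \cdot 261 - 392 = 43326 - 392 = 42934$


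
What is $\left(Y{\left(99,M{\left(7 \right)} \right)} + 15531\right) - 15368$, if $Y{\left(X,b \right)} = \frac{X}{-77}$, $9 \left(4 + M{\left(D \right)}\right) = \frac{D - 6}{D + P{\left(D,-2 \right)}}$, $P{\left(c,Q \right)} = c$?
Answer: $\frac{1132}{7} \approx 161.71$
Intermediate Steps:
$M{\left(D \right)} = -4 + \frac{-6 + D}{18 D}$ ($M{\left(D \right)} = -4 + \frac{\left(D - 6\right) \frac{1}{D + D}}{9} = -4 + \frac{\left(-6 + D\right) \frac{1}{2 D}}{9} = -4 + \frac{\frac{1}{2} \frac{1}{D} \left(-6 + D\right)}{9} = -4 + \frac{-6 + D}{18 D}$)
$Y{\left(X,b \right)} = - \frac{X}{77}$ ($Y{\left(X,b \right)} = X \left(- \frac{1}{77}\right) = - \frac{X}{77}$)
$\left(Y{\left(99,M{\left(7 \right)} \right)} + 15531\right) - 15368 = \left(\left(- \frac{1}{77}\right) 99 + 15531\right) - 15368 = \left(- \frac{9}{7} + 15531\right) - 15368 = \frac{108708}{7} - 15368 = \frac{1132}{7}$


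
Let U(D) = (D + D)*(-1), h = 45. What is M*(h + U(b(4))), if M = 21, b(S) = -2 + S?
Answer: 861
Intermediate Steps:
U(D) = -2*D (U(D) = (2*D)*(-1) = -2*D)
M*(h + U(b(4))) = 21*(45 - 2*(-2 + 4)) = 21*(45 - 2*2) = 21*(45 - 4) = 21*41 = 861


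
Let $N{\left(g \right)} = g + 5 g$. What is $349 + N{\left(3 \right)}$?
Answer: $367$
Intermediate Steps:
$N{\left(g \right)} = 6 g$
$349 + N{\left(3 \right)} = 349 + 6 \cdot 3 = 349 + 18 = 367$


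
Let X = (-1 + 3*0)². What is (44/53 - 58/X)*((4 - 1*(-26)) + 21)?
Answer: -154530/53 ≈ -2915.7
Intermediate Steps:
X = 1 (X = (-1 + 0)² = (-1)² = 1)
(44/53 - 58/X)*((4 - 1*(-26)) + 21) = (44/53 - 58/1)*((4 - 1*(-26)) + 21) = (44*(1/53) - 58*1)*((4 + 26) + 21) = (44/53 - 58)*(30 + 21) = -3030/53*51 = -154530/53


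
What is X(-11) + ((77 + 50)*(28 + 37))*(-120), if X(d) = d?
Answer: -990611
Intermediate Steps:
X(-11) + ((77 + 50)*(28 + 37))*(-120) = -11 + ((77 + 50)*(28 + 37))*(-120) = -11 + (127*65)*(-120) = -11 + 8255*(-120) = -11 - 990600 = -990611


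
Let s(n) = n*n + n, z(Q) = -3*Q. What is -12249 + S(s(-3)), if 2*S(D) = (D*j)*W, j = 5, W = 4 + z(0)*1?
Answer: -12189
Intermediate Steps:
W = 4 (W = 4 - 3*0*1 = 4 + 0*1 = 4 + 0 = 4)
s(n) = n + n² (s(n) = n² + n = n + n²)
S(D) = 10*D (S(D) = ((D*5)*4)/2 = ((5*D)*4)/2 = (20*D)/2 = 10*D)
-12249 + S(s(-3)) = -12249 + 10*(-3*(1 - 3)) = -12249 + 10*(-3*(-2)) = -12249 + 10*6 = -12249 + 60 = -12189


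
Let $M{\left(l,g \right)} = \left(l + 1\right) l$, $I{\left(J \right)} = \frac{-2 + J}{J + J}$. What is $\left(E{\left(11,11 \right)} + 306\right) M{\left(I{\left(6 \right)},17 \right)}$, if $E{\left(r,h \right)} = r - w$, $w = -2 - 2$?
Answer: $\frac{428}{3} \approx 142.67$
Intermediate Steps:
$w = -4$ ($w = -2 - 2 = -4$)
$E{\left(r,h \right)} = 4 + r$ ($E{\left(r,h \right)} = r - -4 = r + 4 = 4 + r$)
$I{\left(J \right)} = \frac{-2 + J}{2 J}$
$M{\left(l,g \right)} = l \left(1 + l\right)$ ($M{\left(l,g \right)} = \left(1 + l\right) l = l \left(1 + l\right)$)
$\left(E{\left(11,11 \right)} + 306\right) M{\left(I{\left(6 \right)},17 \right)} = \left(\left(4 + 11\right) + 306\right) \frac{-2 + 6}{2 \cdot 6} \left(1 + \frac{-2 + 6}{2 \cdot 6}\right) = \left(15 + 306\right) \frac{1}{2} \cdot \frac{1}{6} \cdot 4 \left(1 + \frac{1}{2} \cdot \frac{1}{6} \cdot 4\right) = 321 \frac{1 + \frac{1}{3}}{3} = 321 \cdot \frac{1}{3} \cdot \frac{4}{3} = 321 \cdot \frac{4}{9} = \frac{428}{3}$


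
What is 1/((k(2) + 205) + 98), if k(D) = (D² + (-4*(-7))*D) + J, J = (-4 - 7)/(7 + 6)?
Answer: 13/4708 ≈ 0.0027613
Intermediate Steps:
J = -11/13 ≈ -0.84615
k(D) = -11/13 + D² + 28*D (k(D) = (D² + (-4*(-7))*D) - 11/13 = (D² + 28*D) - 11/13 = -11/13 + D² + 28*D)
1/((k(2) + 205) + 98) = 1/(((-11/13 + 2² + 28*2) + 205) + 98) = 1/(((-11/13 + 4 + 56) + 205) + 98) = 1/((769/13 + 205) + 98) = 1/(3434/13 + 98) = 1/(4708/13) = 13/4708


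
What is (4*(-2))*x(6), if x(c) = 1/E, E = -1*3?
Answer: 8/3 ≈ 2.6667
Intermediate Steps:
E = -3
x(c) = -1/3 (x(c) = 1/(-3) = -1/3)
(4*(-2))*x(6) = (4*(-2))*(-1/3) = -8*(-1/3) = 8/3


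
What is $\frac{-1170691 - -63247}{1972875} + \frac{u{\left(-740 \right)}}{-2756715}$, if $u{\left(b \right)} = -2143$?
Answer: $- \frac{203245307689}{362576940375} \approx -0.56056$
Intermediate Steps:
$\frac{-1170691 - -63247}{1972875} + \frac{u{\left(-740 \right)}}{-2756715} = \frac{-1170691 - -63247}{1972875} - \frac{2143}{-2756715} = \left(-1170691 + 63247\right) \frac{1}{1972875} - - \frac{2143}{2756715} = \left(-1107444\right) \frac{1}{1972875} + \frac{2143}{2756715} = - \frac{369148}{657625} + \frac{2143}{2756715} = - \frac{203245307689}{362576940375}$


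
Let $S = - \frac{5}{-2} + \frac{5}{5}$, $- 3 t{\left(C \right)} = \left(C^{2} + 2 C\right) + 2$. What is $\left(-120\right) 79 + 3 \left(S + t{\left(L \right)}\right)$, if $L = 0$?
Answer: $- \frac{18943}{2} \approx -9471.5$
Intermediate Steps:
$t{\left(C \right)} = - \frac{2}{3} - \frac{2 C}{3} - \frac{C^{2}}{3}$ ($t{\left(C \right)} = - \frac{\left(C^{2} + 2 C\right) + 2}{3} = - \frac{2 + C^{2} + 2 C}{3} = - \frac{2}{3} - \frac{2 C}{3} - \frac{C^{2}}{3}$)
$S = \frac{7}{2}$ ($S = \left(-5\right) \left(- \frac{1}{2}\right) + 5 \cdot \frac{1}{5} = \frac{5}{2} + 1 = \frac{7}{2} \approx 3.5$)
$\left(-120\right) 79 + 3 \left(S + t{\left(L \right)}\right) = \left(-120\right) 79 + 3 \left(\frac{7}{2} - \left(\frac{2}{3} + \frac{0^{2}}{3}\right)\right) = -9480 + 3 \left(\frac{7}{2} - \frac{2}{3}\right) = -9480 + 3 \cdot \frac{17}{6} = -9480 + \frac{17}{2} = - \frac{18943}{2}$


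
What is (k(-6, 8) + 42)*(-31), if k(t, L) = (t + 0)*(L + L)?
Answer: 1674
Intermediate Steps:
k(t, L) = 2*L*t (k(t, L) = t*(2*L) = 2*L*t)
(k(-6, 8) + 42)*(-31) = (2*8*(-6) + 42)*(-31) = (-96 + 42)*(-31) = -54*(-31) = 1674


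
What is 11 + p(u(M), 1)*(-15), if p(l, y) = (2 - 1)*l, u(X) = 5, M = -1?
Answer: -64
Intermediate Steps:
p(l, y) = l (p(l, y) = 1*l = l)
11 + p(u(M), 1)*(-15) = 11 + 5*(-15) = 11 - 75 = -64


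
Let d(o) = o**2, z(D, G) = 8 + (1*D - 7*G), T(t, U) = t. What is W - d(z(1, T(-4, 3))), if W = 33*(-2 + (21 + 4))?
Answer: -610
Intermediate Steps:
z(D, G) = 8 + D - 7*G (z(D, G) = 8 + (D - 7*G) = 8 + D - 7*G)
W = 759 (W = 33*(-2 + 25) = 33*23 = 759)
W - d(z(1, T(-4, 3))) = 759 - (8 + 1 - 7*(-4))**2 = 759 - (8 + 1 + 28)**2 = 759 - 1*37**2 = 759 - 1*1369 = 759 - 1369 = -610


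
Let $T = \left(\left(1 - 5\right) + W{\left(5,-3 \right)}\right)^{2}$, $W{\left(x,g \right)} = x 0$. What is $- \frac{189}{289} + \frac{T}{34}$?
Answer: $- \frac{53}{289} \approx -0.18339$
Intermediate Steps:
$W{\left(x,g \right)} = 0$
$T = 16$ ($T = \left(\left(1 - 5\right) + 0\right)^{2} = \left(-4 + 0\right)^{2} = \left(-4\right)^{2} = 16$)
$- \frac{189}{289} + \frac{T}{34} = - \frac{189}{289} + \frac{16}{34} = \left(-189\right) \frac{1}{289} + 16 \cdot \frac{1}{34} = - \frac{189}{289} + \frac{8}{17} = - \frac{53}{289}$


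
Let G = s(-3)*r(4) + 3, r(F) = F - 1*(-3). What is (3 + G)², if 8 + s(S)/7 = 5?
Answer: 19881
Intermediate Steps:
r(F) = 3 + F (r(F) = F + 3 = 3 + F)
s(S) = -21 (s(S) = -56 + 7*5 = -56 + 35 = -21)
G = -144 (G = -21*(3 + 4) + 3 = -21*7 + 3 = -147 + 3 = -144)
(3 + G)² = (3 - 144)² = (-141)² = 19881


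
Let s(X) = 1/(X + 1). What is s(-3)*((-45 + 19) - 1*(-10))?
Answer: 8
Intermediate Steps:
s(X) = 1/(1 + X)
s(-3)*((-45 + 19) - 1*(-10)) = ((-45 + 19) - 1*(-10))/(1 - 3) = (-26 + 10)/(-2) = -½*(-16) = 8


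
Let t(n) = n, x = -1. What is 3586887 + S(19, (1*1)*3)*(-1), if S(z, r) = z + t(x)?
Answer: 3586869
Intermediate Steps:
S(z, r) = -1 + z (S(z, r) = z - 1 = -1 + z)
3586887 + S(19, (1*1)*3)*(-1) = 3586887 + (-1 + 19)*(-1) = 3586887 + 18*(-1) = 3586887 - 18 = 3586869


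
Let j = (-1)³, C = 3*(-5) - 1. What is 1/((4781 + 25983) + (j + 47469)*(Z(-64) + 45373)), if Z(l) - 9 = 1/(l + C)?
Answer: 20/43084458933 ≈ 4.6420e-10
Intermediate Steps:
C = -16 (C = -15 - 1 = -16)
j = -1
Z(l) = 9 + 1/(-16 + l) (Z(l) = 9 + 1/(l - 16) = 9 + 1/(-16 + l))
1/((4781 + 25983) + (j + 47469)*(Z(-64) + 45373)) = 1/((4781 + 25983) + (-1 + 47469)*((-143 + 9*(-64))/(-16 - 64) + 45373)) = 1/(30764 + 47468*((-143 - 576)/(-80) + 45373)) = 1/(30764 + 47468*(-1/80*(-719) + 45373)) = 1/(30764 + 47468*(719/80 + 45373)) = 1/(30764 + 47468*(3630559/80)) = 1/(30764 + 43083843653/20) = 1/(43084458933/20) = 20/43084458933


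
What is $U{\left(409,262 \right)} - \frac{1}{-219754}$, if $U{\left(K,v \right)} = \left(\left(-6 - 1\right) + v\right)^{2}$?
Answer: $\frac{14289503851}{219754} \approx 65025.0$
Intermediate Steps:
$U{\left(K,v \right)} = \left(-7 + v\right)^{2}$
$U{\left(409,262 \right)} - \frac{1}{-219754} = \left(-7 + 262\right)^{2} - \frac{1}{-219754} = 255^{2} - - \frac{1}{219754} = 65025 + \frac{1}{219754} = \frac{14289503851}{219754}$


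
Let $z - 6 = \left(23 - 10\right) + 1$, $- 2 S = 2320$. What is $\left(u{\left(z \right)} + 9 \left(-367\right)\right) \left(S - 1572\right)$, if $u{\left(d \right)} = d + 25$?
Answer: $8900856$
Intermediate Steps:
$S = -1160$ ($S = \left(- \frac{1}{2}\right) 2320 = -1160$)
$z = 20$ ($z = 6 + \left(\left(23 - 10\right) + 1\right) = 6 + \left(13 + 1\right) = 6 + 14 = 20$)
$u{\left(d \right)} = 25 + d$
$\left(u{\left(z \right)} + 9 \left(-367\right)\right) \left(S - 1572\right) = \left(\left(25 + 20\right) + 9 \left(-367\right)\right) \left(-1160 - 1572\right) = \left(45 - 3303\right) \left(-2732\right) = \left(-3258\right) \left(-2732\right) = 8900856$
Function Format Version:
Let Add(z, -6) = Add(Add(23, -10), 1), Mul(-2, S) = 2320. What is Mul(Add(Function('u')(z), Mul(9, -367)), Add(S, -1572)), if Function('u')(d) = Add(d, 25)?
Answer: 8900856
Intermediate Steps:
S = -1160 (S = Mul(Rational(-1, 2), 2320) = -1160)
z = 20 (z = Add(6, Add(Add(23, -10), 1)) = Add(6, Add(13, 1)) = Add(6, 14) = 20)
Function('u')(d) = Add(25, d)
Mul(Add(Function('u')(z), Mul(9, -367)), Add(S, -1572)) = Mul(Add(Add(25, 20), Mul(9, -367)), Add(-1160, -1572)) = Mul(Add(45, -3303), -2732) = Mul(-3258, -2732) = 8900856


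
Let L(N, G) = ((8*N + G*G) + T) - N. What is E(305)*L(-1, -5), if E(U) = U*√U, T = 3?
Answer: 6405*√305 ≈ 1.1186e+5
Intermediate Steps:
E(U) = U^(3/2)
L(N, G) = 3 + G² + 7*N (L(N, G) = ((8*N + G*G) + 3) - N = ((8*N + G²) + 3) - N = ((G² + 8*N) + 3) - N = (3 + G² + 8*N) - N = 3 + G² + 7*N)
E(305)*L(-1, -5) = 305^(3/2)*(3 + (-5)² + 7*(-1)) = (305*√305)*(3 + 25 - 7) = (305*√305)*21 = 6405*√305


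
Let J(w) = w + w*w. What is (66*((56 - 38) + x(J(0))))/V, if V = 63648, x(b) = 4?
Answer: 121/5304 ≈ 0.022813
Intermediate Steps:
J(w) = w + w²
(66*((56 - 38) + x(J(0))))/V = (66*((56 - 38) + 4))/63648 = (66*(18 + 4))*(1/63648) = (66*22)*(1/63648) = 1452*(1/63648) = 121/5304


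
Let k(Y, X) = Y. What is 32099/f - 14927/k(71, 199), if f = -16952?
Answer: -255321533/1203592 ≈ -212.13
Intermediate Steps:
32099/f - 14927/k(71, 199) = 32099/(-16952) - 14927/71 = 32099*(-1/16952) - 14927*1/71 = -32099/16952 - 14927/71 = -255321533/1203592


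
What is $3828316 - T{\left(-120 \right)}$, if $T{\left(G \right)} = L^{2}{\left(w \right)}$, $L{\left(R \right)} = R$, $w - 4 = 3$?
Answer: $3828267$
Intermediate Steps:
$w = 7$ ($w = 4 + 3 = 7$)
$T{\left(G \right)} = 49$ ($T{\left(G \right)} = 7^{2} = 49$)
$3828316 - T{\left(-120 \right)} = 3828316 - 49 = 3828267$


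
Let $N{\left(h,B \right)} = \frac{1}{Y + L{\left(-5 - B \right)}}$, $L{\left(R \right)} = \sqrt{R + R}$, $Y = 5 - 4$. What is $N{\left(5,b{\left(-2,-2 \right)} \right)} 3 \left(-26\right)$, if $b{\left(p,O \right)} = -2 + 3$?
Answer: $\frac{78 i}{- i + 2 \sqrt{3}} \approx -6.0 + 20.785 i$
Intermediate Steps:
$Y = 1$ ($Y = 5 - 4 = 1$)
$b{\left(p,O \right)} = 1$
$L{\left(R \right)} = \sqrt{2} \sqrt{R}$ ($L{\left(R \right)} = \sqrt{2 R} = \sqrt{2} \sqrt{R}$)
$N{\left(h,B \right)} = \frac{1}{1 + \sqrt{2} \sqrt{-5 - B}}$
$N{\left(5,b{\left(-2,-2 \right)} \right)} 3 \left(-26\right) = \frac{1}{1 + \sqrt{2} \sqrt{-5 - 1}} \cdot 3 \left(-26\right) = \frac{1}{1 + \sqrt{2} \sqrt{-6}} \cdot 3 \left(-26\right) = \frac{1}{1 + \sqrt{2} i \sqrt{6}} \cdot 3 \left(-26\right) = \frac{1}{1 + 2 i \sqrt{3}} \cdot 3 \left(-26\right) = \frac{3}{1 + 2 i \sqrt{3}} \left(-26\right) = - \frac{78}{1 + 2 i \sqrt{3}}$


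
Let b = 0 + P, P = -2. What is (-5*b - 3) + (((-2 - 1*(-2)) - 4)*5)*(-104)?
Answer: 2087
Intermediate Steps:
b = -2 (b = 0 - 2 = -2)
(-5*b - 3) + (((-2 - 1*(-2)) - 4)*5)*(-104) = (-5*(-2) - 3) + (((-2 - 1*(-2)) - 4)*5)*(-104) = (10 - 3) + (((-2 + 2) - 4)*5)*(-104) = 7 + ((0 - 4)*5)*(-104) = 7 - 4*5*(-104) = 7 - 20*(-104) = 7 + 2080 = 2087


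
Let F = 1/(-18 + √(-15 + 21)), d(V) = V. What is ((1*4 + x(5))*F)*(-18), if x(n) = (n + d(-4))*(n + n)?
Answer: 756/53 + 42*√6/53 ≈ 16.205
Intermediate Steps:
F = 1/(-18 + √6) ≈ -0.064307
x(n) = 2*n*(-4 + n) (x(n) = (n - 4)*(n + n) = (-4 + n)*(2*n) = 2*n*(-4 + n))
((1*4 + x(5))*F)*(-18) = ((1*4 + 2*5*(-4 + 5))*(-3/53 - √6/318))*(-18) = ((4 + 2*5*1)*(-3/53 - √6/318))*(-18) = ((4 + 10)*(-3/53 - √6/318))*(-18) = (14*(-3/53 - √6/318))*(-18) = (-42/53 - 7*√6/159)*(-18) = 756/53 + 42*√6/53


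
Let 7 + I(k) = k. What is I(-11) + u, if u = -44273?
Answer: -44291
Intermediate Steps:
I(k) = -7 + k
I(-11) + u = (-7 - 11) - 44273 = -18 - 44273 = -44291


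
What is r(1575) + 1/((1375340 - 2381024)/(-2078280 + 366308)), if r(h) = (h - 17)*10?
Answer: 3917567173/251421 ≈ 15582.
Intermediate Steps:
r(h) = -170 + 10*h (r(h) = (-17 + h)*10 = -170 + 10*h)
r(1575) + 1/((1375340 - 2381024)/(-2078280 + 366308)) = (-170 + 10*1575) + 1/((1375340 - 2381024)/(-2078280 + 366308)) = (-170 + 15750) + 1/(-1005684/(-1711972)) = 15580 + 1/(-1005684*(-1/1711972)) = 15580 + 1/(251421/427993) = 15580 + 427993/251421 = 3917567173/251421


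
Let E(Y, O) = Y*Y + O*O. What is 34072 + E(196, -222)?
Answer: 121772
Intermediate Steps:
E(Y, O) = O² + Y² (E(Y, O) = Y² + O² = O² + Y²)
34072 + E(196, -222) = 34072 + ((-222)² + 196²) = 34072 + (49284 + 38416) = 34072 + 87700 = 121772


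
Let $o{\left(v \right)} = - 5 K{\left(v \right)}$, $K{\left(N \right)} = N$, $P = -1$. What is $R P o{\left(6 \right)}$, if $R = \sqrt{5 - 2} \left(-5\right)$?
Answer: $- 150 \sqrt{3} \approx -259.81$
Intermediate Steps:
$o{\left(v \right)} = - 5 v$
$R = - 5 \sqrt{3}$ ($R = \sqrt{3} \left(-5\right) = - 5 \sqrt{3} \approx -8.6602$)
$R P o{\left(6 \right)} = - 5 \sqrt{3} \left(-1\right) \left(\left(-5\right) 6\right) = 5 \sqrt{3} \left(-30\right) = - 150 \sqrt{3}$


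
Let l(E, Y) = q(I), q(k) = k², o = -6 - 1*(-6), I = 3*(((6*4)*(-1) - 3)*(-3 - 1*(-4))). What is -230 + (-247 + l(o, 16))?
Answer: 6084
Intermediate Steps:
I = -81 (I = 3*((24*(-1) - 3)*(-3 + 4)) = 3*((-24 - 3)*1) = 3*(-27*1) = 3*(-27) = -81)
o = 0 (o = -6 + 6 = 0)
l(E, Y) = 6561 (l(E, Y) = (-81)² = 6561)
-230 + (-247 + l(o, 16)) = -230 + (-247 + 6561) = -230 + 6314 = 6084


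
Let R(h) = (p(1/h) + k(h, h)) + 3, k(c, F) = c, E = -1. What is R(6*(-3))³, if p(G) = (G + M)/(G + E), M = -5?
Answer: -7301384/6859 ≈ -1064.5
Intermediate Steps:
p(G) = (-5 + G)/(-1 + G) (p(G) = (G - 5)/(G - 1) = (-5 + G)/(-1 + G))
R(h) = 3 + h + (-5 + 1/h)/(-1 + 1/h) (R(h) = ((-5 + 1/h)/(-1 + 1/h) + h) + 3 = (h + (-5 + 1/h)/(-1 + 1/h)) + 3 = 3 + h + (-5 + 1/h)/(-1 + 1/h))
R(6*(-3))³ = ((-4 + (6*(-3))² + 7*(6*(-3)))/(-1 + 6*(-3)))³ = ((-4 + (-18)² + 7*(-18))/(-1 - 18))³ = ((-4 + 324 - 126)/(-19))³ = (-1/19*194)³ = (-194/19)³ = -7301384/6859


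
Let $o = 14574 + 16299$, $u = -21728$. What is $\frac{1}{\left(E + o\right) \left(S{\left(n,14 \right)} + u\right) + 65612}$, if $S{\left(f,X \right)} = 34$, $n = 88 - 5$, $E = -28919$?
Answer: $- \frac{1}{42324464} \approx -2.3627 \cdot 10^{-8}$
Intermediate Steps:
$o = 30873$
$n = 83$
$\frac{1}{\left(E + o\right) \left(S{\left(n,14 \right)} + u\right) + 65612} = \frac{1}{\left(-28919 + 30873\right) \left(34 - 21728\right) + 65612} = \frac{1}{1954 \left(-21694\right) + 65612} = \frac{1}{-42390076 + 65612} = \frac{1}{-42324464} = - \frac{1}{42324464}$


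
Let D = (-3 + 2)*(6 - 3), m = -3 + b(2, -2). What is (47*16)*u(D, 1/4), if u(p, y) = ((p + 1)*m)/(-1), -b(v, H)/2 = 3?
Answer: -13536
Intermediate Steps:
b(v, H) = -6 (b(v, H) = -2*3 = -6)
m = -9 (m = -3 - 6 = -9)
D = -3 (D = -1*3 = -3)
u(p, y) = 9 + 9*p (u(p, y) = ((p + 1)*(-9))/(-1) = ((1 + p)*(-9))*(-1) = (-9 - 9*p)*(-1) = 9 + 9*p)
(47*16)*u(D, 1/4) = (47*16)*(9 + 9*(-3)) = 752*(9 - 27) = 752*(-18) = -13536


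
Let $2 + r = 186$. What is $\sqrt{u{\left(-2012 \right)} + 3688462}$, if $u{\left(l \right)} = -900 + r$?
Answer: $\sqrt{3687746} \approx 1920.3$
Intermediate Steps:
$r = 184$ ($r = -2 + 186 = 184$)
$u{\left(l \right)} = -716$ ($u{\left(l \right)} = -900 + 184 = -716$)
$\sqrt{u{\left(-2012 \right)} + 3688462} = \sqrt{-716 + 3688462} = \sqrt{3687746}$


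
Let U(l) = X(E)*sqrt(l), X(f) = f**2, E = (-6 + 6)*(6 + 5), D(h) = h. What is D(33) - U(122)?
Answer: 33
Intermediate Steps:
E = 0 (E = 0*11 = 0)
U(l) = 0 (U(l) = 0**2*sqrt(l) = 0*sqrt(l) = 0)
D(33) - U(122) = 33 - 1*0 = 33 + 0 = 33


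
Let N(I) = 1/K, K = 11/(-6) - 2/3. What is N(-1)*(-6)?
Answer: 12/5 ≈ 2.4000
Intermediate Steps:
K = -5/2 (K = 11*(-⅙) - 2*⅓ = -11/6 - ⅔ = -5/2 ≈ -2.5000)
N(I) = -⅖ (N(I) = 1/(-5/2) = -⅖)
N(-1)*(-6) = -⅖*(-6) = 12/5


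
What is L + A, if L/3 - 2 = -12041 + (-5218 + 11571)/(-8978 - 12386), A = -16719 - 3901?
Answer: -1212148327/21364 ≈ -56738.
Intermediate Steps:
A = -20620
L = -771622647/21364 (L = 6 + 3*(-12041 + (-5218 + 11571)/(-8978 - 12386)) = 6 + 3*(-12041 + 6353/(-21364)) = 6 + 3*(-12041 + 6353*(-1/21364)) = 6 + 3*(-12041 - 6353/21364) = 6 + 3*(-257250277/21364) = 6 - 771750831/21364 = -771622647/21364 ≈ -36118.)
L + A = -771622647/21364 - 20620 = -1212148327/21364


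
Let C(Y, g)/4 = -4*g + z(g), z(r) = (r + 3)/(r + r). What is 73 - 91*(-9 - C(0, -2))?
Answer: 3713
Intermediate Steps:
z(r) = (3 + r)/(2*r) (z(r) = (3 + r)/((2*r)) = (3 + r)*(1/(2*r)) = (3 + r)/(2*r))
C(Y, g) = -16*g + 2*(3 + g)/g (C(Y, g) = 4*(-4*g + (3 + g)/(2*g)) = -16*g + 2*(3 + g)/g)
73 - 91*(-9 - C(0, -2)) = 73 - 91*(-9 - (2 - 16*(-2) + 6/(-2))) = 73 - 91*(-9 - (2 + 32 + 6*(-½))) = 73 - 91*(-9 - (2 + 32 - 3)) = 73 - 91*(-9 - 1*31) = 73 - 91*(-9 - 31) = 73 - 91*(-40) = 73 + 3640 = 3713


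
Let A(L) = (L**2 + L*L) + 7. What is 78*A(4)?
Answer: 3042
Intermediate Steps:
A(L) = 7 + 2*L**2 (A(L) = (L**2 + L**2) + 7 = 2*L**2 + 7 = 7 + 2*L**2)
78*A(4) = 78*(7 + 2*4**2) = 78*(7 + 2*16) = 78*(7 + 32) = 78*39 = 3042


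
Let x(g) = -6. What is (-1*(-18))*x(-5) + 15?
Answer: -93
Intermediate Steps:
(-1*(-18))*x(-5) + 15 = -1*(-18)*(-6) + 15 = 18*(-6) + 15 = -108 + 15 = -93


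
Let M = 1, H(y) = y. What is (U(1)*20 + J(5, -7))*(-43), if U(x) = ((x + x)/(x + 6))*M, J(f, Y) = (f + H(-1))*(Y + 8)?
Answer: -2924/7 ≈ -417.71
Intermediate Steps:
J(f, Y) = (-1 + f)*(8 + Y) (J(f, Y) = (f - 1)*(Y + 8) = (-1 + f)*(8 + Y))
U(x) = 2*x/(6 + x) (U(x) = ((x + x)/(x + 6))*1 = ((2*x)/(6 + x))*1 = (2*x/(6 + x))*1 = 2*x/(6 + x))
(U(1)*20 + J(5, -7))*(-43) = ((2*1/(6 + 1))*20 + (-8 - 1*(-7) + 8*5 - 7*5))*(-43) = ((2*1/7)*20 + (-8 + 7 + 40 - 35))*(-43) = ((2*1*(⅐))*20 + 4)*(-43) = ((2/7)*20 + 4)*(-43) = (40/7 + 4)*(-43) = (68/7)*(-43) = -2924/7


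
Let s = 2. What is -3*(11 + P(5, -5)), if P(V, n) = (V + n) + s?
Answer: -39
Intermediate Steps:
P(V, n) = 2 + V + n (P(V, n) = (V + n) + 2 = 2 + V + n)
-3*(11 + P(5, -5)) = -3*(11 + (2 + 5 - 5)) = -3*(11 + 2) = -3*13 = -39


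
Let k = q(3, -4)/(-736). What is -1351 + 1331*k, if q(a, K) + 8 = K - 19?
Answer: -953075/736 ≈ -1294.9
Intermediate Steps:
q(a, K) = -27 + K (q(a, K) = -8 + (K - 19) = -8 + (-19 + K) = -27 + K)
k = 31/736 (k = (-27 - 4)/(-736) = -31*(-1/736) = 31/736 ≈ 0.042120)
-1351 + 1331*k = -1351 + 1331*(31/736) = -1351 + 41261/736 = -953075/736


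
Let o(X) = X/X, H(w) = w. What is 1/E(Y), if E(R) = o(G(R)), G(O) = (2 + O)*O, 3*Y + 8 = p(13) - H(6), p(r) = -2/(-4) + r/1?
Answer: 1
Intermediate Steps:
p(r) = 1/2 + r (p(r) = -2*(-1/4) + r*1 = 1/2 + r)
Y = -1/6 (Y = -8/3 + ((1/2 + 13) - 1*6)/3 = -8/3 + (27/2 - 6)/3 = -8/3 + (1/3)*(15/2) = -8/3 + 5/2 = -1/6 ≈ -0.16667)
G(O) = O*(2 + O)
o(X) = 1
E(R) = 1
1/E(Y) = 1/1 = 1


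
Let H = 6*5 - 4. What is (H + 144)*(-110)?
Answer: -18700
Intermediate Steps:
H = 26 (H = 30 - 4 = 26)
(H + 144)*(-110) = (26 + 144)*(-110) = 170*(-110) = -18700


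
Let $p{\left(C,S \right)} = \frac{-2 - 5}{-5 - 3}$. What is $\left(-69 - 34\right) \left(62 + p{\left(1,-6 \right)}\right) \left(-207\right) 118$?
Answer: $\frac{632743317}{4} \approx 1.5819 \cdot 10^{8}$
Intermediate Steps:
$p{\left(C,S \right)} = \frac{7}{8}$ ($p{\left(C,S \right)} = - \frac{7}{-8} = \left(-7\right) \left(- \frac{1}{8}\right) = \frac{7}{8}$)
$\left(-69 - 34\right) \left(62 + p{\left(1,-6 \right)}\right) \left(-207\right) 118 = \left(-69 - 34\right) \left(62 + \frac{7}{8}\right) \left(-207\right) 118 = \left(-103\right) \frac{503}{8} \left(-207\right) 118 = \left(- \frac{51809}{8}\right) \left(-207\right) 118 = \frac{10724463}{8} \cdot 118 = \frac{632743317}{4}$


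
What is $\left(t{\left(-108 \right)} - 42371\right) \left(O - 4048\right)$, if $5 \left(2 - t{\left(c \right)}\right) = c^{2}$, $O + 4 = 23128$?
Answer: $- \frac{4263657684}{5} \approx -8.5273 \cdot 10^{8}$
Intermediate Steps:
$O = 23124$ ($O = -4 + 23128 = 23124$)
$t{\left(c \right)} = 2 - \frac{c^{2}}{5}$
$\left(t{\left(-108 \right)} - 42371\right) \left(O - 4048\right) = \left(\left(2 - \frac{\left(-108\right)^{2}}{5}\right) - 42371\right) \left(23124 - 4048\right) = \left(\left(2 - \frac{11664}{5}\right) - 42371\right) \left(23124 - 4048\right) = \left(- \frac{11654}{5} - 42371\right) 19076 = \left(- \frac{223509}{5}\right) 19076 = - \frac{4263657684}{5}$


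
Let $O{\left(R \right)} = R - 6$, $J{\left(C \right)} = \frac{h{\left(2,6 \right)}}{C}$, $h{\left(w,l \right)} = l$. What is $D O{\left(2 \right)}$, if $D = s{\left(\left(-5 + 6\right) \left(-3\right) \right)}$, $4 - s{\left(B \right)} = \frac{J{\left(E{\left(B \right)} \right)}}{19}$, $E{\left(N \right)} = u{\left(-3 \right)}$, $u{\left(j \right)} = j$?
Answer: $- \frac{312}{19} \approx -16.421$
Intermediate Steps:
$E{\left(N \right)} = -3$
$J{\left(C \right)} = \frac{6}{C}$
$s{\left(B \right)} = \frac{78}{19}$ ($s{\left(B \right)} = 4 - \frac{6 \frac{1}{-3}}{19} = 4 - 6 \left(- \frac{1}{3}\right) \frac{1}{19} = 4 - \left(-2\right) \frac{1}{19} = 4 - - \frac{2}{19} = 4 + \frac{2}{19} = \frac{78}{19}$)
$O{\left(R \right)} = -6 + R$
$D = \frac{78}{19} \approx 4.1053$
$D O{\left(2 \right)} = \frac{78 \left(-6 + 2\right)}{19} = \frac{78}{19} \left(-4\right) = - \frac{312}{19}$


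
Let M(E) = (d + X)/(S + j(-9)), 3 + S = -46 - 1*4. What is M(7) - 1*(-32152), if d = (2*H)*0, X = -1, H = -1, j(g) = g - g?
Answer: 1704057/53 ≈ 32152.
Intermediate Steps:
j(g) = 0
S = -53 (S = -3 + (-46 - 1*4) = -3 + (-46 - 4) = -3 - 50 = -53)
d = 0 (d = (2*(-1))*0 = -2*0 = 0)
M(E) = 1/53 (M(E) = (0 - 1)/(-53 + 0) = -1/(-53) = -1*(-1/53) = 1/53)
M(7) - 1*(-32152) = 1/53 - 1*(-32152) = 1/53 + 32152 = 1704057/53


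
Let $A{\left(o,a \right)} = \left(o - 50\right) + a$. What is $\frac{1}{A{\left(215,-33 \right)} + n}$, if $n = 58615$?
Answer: $\frac{1}{58747} \approx 1.7022 \cdot 10^{-5}$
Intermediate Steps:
$A{\left(o,a \right)} = -50 + a + o$ ($A{\left(o,a \right)} = \left(-50 + o\right) + a = -50 + a + o$)
$\frac{1}{A{\left(215,-33 \right)} + n} = \frac{1}{\left(-50 - 33 + 215\right) + 58615} = \frac{1}{132 + 58615} = \frac{1}{58747}$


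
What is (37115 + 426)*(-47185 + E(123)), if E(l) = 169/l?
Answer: -217872422026/123 ≈ -1.7713e+9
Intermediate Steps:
(37115 + 426)*(-47185 + E(123)) = (37115 + 426)*(-47185 + 169/123) = 37541*(-47185 + 169*(1/123)) = 37541*(-47185 + 169/123) = 37541*(-5803586/123) = -217872422026/123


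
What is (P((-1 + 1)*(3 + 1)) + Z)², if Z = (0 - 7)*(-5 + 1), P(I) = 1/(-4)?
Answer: 12321/16 ≈ 770.06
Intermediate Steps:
P(I) = -¼
Z = 28 (Z = -7*(-4) = 28)
(P((-1 + 1)*(3 + 1)) + Z)² = (-¼ + 28)² = (111/4)² = 12321/16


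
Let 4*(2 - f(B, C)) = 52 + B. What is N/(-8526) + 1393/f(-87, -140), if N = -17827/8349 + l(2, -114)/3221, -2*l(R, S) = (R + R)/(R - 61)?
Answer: 75376240558186657/581689174433598 ≈ 129.58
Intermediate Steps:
f(B, C) = -11 - B/4 (f(B, C) = 2 - (52 + B)/4 = 2 + (-13 - B/4) = -11 - B/4)
l(R, S) = -R/(-61 + R) (l(R, S) = -(R + R)/(2*(R - 61)) = -2*R/(2*(-61 + R)) = -R/(-61 + R))
N = -3387808555/1586635611 (N = -17827/8349 - 1*2/(-61 + 2)/3221 = -17827*1/8349 - 1*2/(-59)*(1/3221) = -17827/8349 - 1*2*(-1/59)*(1/3221) = -17827/8349 + (2/59)*(1/3221) = -17827/8349 + 2/190039 = -3387808555/1586635611 ≈ -2.1352)
N/(-8526) + 1393/f(-87, -140) = -3387808555/1586635611/(-8526) + 1393/(-11 - ¼*(-87)) = -3387808555/1586635611*(-1/8526) + 1393/(-11 + 87/4) = 3387808555/13527655219386 + 1393/(43/4) = 3387808555/13527655219386 + 1393*(4/43) = 3387808555/13527655219386 + 5572/43 = 75376240558186657/581689174433598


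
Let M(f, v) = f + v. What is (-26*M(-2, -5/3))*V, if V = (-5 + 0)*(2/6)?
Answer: -1430/9 ≈ -158.89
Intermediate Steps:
V = -5/3 (V = -10/6 = -5*⅓ = -5/3 ≈ -1.6667)
(-26*M(-2, -5/3))*V = -26*(-2 - 5/3)*(-5/3) = -26*(-11/3)*(-5/3) = (286/3)*(-5/3) = -1430/9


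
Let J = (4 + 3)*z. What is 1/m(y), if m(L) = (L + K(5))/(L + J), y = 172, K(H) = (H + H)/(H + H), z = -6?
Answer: 130/173 ≈ 0.75144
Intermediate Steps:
K(H) = 1 (K(H) = (2*H)/((2*H)) = (2*H)*(1/(2*H)) = 1)
J = -42 (J = (4 + 3)*(-6) = 7*(-6) = -42)
m(L) = (1 + L)/(-42 + L) (m(L) = (L + 1)/(L - 42) = (1 + L)/(-42 + L))
1/m(y) = 1/((1 + 172)/(-42 + 172)) = 1/(173/130) = 130/173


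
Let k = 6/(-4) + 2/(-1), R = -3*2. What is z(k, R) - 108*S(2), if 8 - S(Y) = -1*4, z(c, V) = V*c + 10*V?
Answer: -1335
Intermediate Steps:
R = -6
k = -7/2 (k = 6*(-¼) + 2*(-1) = -3/2 - 2 = -7/2 ≈ -3.5000)
z(c, V) = 10*V + V*c
S(Y) = 12 (S(Y) = 8 - (-1)*4 = 8 - 1*(-4) = 8 + 4 = 12)
z(k, R) - 108*S(2) = -6*(10 - 7/2) - 108*12 = -6*13/2 - 1296 = -39 - 1296 = -1335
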